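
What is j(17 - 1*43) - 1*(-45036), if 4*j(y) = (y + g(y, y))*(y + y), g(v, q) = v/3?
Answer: 136460/3 ≈ 45487.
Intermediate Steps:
g(v, q) = v/3 (g(v, q) = v*(⅓) = v/3)
j(y) = 2*y²/3 (j(y) = ((y + y/3)*(y + y))/4 = ((4*y/3)*(2*y))/4 = (8*y²/3)/4 = 2*y²/3)
j(17 - 1*43) - 1*(-45036) = 2*(17 - 1*43)²/3 - 1*(-45036) = 2*(17 - 43)²/3 + 45036 = (⅔)*(-26)² + 45036 = (⅔)*676 + 45036 = 1352/3 + 45036 = 136460/3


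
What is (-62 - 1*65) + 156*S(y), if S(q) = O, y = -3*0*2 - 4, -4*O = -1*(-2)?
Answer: -205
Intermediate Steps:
O = -½ (O = -(-1)*(-2)/4 = -¼*2 = -½ ≈ -0.50000)
y = -4 (y = 0*2 - 4 = 0 - 4 = -4)
S(q) = -½
(-62 - 1*65) + 156*S(y) = (-62 - 1*65) + 156*(-½) = (-62 - 65) - 78 = -127 - 78 = -205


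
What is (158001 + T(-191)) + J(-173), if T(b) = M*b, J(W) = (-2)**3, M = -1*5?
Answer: 158948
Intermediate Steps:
M = -5
J(W) = -8
T(b) = -5*b
(158001 + T(-191)) + J(-173) = (158001 - 5*(-191)) - 8 = (158001 + 955) - 8 = 158956 - 8 = 158948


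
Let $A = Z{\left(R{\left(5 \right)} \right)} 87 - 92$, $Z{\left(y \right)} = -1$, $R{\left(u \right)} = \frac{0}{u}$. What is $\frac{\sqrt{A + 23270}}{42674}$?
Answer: $\frac{\sqrt{23091}}{42674} \approx 0.0035609$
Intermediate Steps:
$R{\left(u \right)} = 0$
$A = -179$ ($A = \left(-1\right) 87 - 92 = -87 - 92 = -179$)
$\frac{\sqrt{A + 23270}}{42674} = \frac{\sqrt{-179 + 23270}}{42674} = \sqrt{23091} \cdot \frac{1}{42674} = \frac{\sqrt{23091}}{42674}$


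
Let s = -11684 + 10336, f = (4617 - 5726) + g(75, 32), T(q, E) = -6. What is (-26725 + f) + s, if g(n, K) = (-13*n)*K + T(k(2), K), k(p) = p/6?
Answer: -60388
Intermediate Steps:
k(p) = p/6 (k(p) = p*(⅙) = p/6)
g(n, K) = -6 - 13*K*n (g(n, K) = (-13*n)*K - 6 = -13*K*n - 6 = -6 - 13*K*n)
f = -32315 (f = (4617 - 5726) + (-6 - 13*32*75) = -1109 + (-6 - 31200) = -1109 - 31206 = -32315)
s = -1348
(-26725 + f) + s = (-26725 - 32315) - 1348 = -59040 - 1348 = -60388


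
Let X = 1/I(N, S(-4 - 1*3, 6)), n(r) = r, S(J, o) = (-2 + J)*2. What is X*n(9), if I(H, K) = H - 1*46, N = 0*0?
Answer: -9/46 ≈ -0.19565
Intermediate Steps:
S(J, o) = -4 + 2*J
N = 0
I(H, K) = -46 + H (I(H, K) = H - 46 = -46 + H)
X = -1/46 (X = 1/(-46 + 0) = 1/(-46) = -1/46 ≈ -0.021739)
X*n(9) = -1/46*9 = -9/46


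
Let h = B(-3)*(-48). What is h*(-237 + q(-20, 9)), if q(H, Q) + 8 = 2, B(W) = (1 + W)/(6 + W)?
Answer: -7776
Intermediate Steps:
B(W) = (1 + W)/(6 + W)
q(H, Q) = -6 (q(H, Q) = -8 + 2 = -6)
h = 32 (h = ((1 - 3)/(6 - 3))*(-48) = (-2/3)*(-48) = ((⅓)*(-2))*(-48) = -⅔*(-48) = 32)
h*(-237 + q(-20, 9)) = 32*(-237 - 6) = 32*(-243) = -7776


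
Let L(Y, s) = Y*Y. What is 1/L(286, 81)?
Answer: 1/81796 ≈ 1.2226e-5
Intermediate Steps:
L(Y, s) = Y**2
1/L(286, 81) = 1/(286**2) = 1/81796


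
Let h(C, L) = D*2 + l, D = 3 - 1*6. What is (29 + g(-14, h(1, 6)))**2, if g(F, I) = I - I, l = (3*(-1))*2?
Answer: 841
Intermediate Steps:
l = -6 (l = -3*2 = -6)
D = -3 (D = 3 - 6 = -3)
h(C, L) = -12 (h(C, L) = -3*2 - 6 = -6 - 6 = -12)
g(F, I) = 0
(29 + g(-14, h(1, 6)))**2 = (29 + 0)**2 = 29**2 = 841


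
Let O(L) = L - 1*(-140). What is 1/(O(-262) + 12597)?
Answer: 1/12475 ≈ 8.0160e-5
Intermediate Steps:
O(L) = 140 + L (O(L) = L + 140 = 140 + L)
1/(O(-262) + 12597) = 1/((140 - 262) + 12597) = 1/(-122 + 12597) = 1/12475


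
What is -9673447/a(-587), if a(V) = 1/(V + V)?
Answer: 11356626778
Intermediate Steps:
a(V) = 1/(2*V)
-9673447/a(-587) = -9673447/((½)/(-587)) = -9673447/((½)*(-1/587)) = -9673447/(-1/1174) = -9673447*(-1174) = 11356626778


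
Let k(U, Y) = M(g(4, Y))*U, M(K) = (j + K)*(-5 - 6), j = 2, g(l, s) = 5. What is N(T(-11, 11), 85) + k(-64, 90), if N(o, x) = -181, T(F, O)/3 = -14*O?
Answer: 4747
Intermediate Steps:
T(F, O) = -42*O (T(F, O) = 3*(-14*O) = -42*O)
M(K) = -22 - 11*K (M(K) = (2 + K)*(-5 - 6) = (2 + K)*(-11) = -22 - 11*K)
k(U, Y) = -77*U (k(U, Y) = (-22 - 11*5)*U = (-22 - 55)*U = -77*U)
N(T(-11, 11), 85) + k(-64, 90) = -181 - 77*(-64) = -181 + 4928 = 4747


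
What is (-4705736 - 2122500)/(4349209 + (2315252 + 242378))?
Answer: -6828236/6906839 ≈ -0.98862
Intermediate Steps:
(-4705736 - 2122500)/(4349209 + (2315252 + 242378)) = -6828236/(4349209 + 2557630) = -6828236/6906839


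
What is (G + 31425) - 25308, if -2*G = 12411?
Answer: -177/2 ≈ -88.500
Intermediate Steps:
G = -12411/2 (G = -1/2*12411 = -12411/2 ≈ -6205.5)
(G + 31425) - 25308 = (-12411/2 + 31425) - 25308 = 50439/2 - 25308 = -177/2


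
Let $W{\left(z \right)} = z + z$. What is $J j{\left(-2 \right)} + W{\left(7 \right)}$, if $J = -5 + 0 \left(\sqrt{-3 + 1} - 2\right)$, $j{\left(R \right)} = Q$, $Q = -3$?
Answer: $29$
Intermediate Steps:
$W{\left(z \right)} = 2 z$
$j{\left(R \right)} = -3$
$J = -5$ ($J = -5 + 0 \left(\sqrt{-2} - 2\right) = -5 + 0 \left(i \sqrt{2} - 2\right) = -5 + 0 \left(-2 + i \sqrt{2}\right) = -5 + 0 = -5$)
$J j{\left(-2 \right)} + W{\left(7 \right)} = \left(-5\right) \left(-3\right) + 2 \cdot 7 = 15 + 14 = 29$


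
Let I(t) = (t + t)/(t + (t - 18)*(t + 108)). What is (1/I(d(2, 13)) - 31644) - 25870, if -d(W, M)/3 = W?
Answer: -114619/2 ≈ -57310.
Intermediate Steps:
d(W, M) = -3*W
I(t) = 2*t/(t + (-18 + t)*(108 + t)) (I(t) = (2*t)/(t + (-18 + t)*(108 + t)) = 2*t/(t + (-18 + t)*(108 + t)))
(1/I(d(2, 13)) - 31644) - 25870 = (1/(2*(-3*2)/(-1944 + (-3*2)² + 91*(-3*2))) - 31644) - 25870 = (1/(2*(-6)/(-1944 + (-6)² + 91*(-6))) - 31644) - 25870 = (1/(2*(-6)/(-1944 + 36 - 546)) - 31644) - 25870 = (1/(2*(-6)/(-2454)) - 31644) - 25870 = (1/(2*(-6)*(-1/2454)) - 31644) - 25870 = (1/(2/409) - 31644) - 25870 = (409/2 - 31644) - 25870 = -62879/2 - 25870 = -114619/2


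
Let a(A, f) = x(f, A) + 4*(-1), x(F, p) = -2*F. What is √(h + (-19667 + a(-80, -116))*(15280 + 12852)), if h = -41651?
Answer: I*√546899599 ≈ 23386.0*I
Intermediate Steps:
a(A, f) = -4 - 2*f (a(A, f) = -2*f + 4*(-1) = -2*f - 4 = -4 - 2*f)
√(h + (-19667 + a(-80, -116))*(15280 + 12852)) = √(-41651 + (-19667 + (-4 - 2*(-116)))*(15280 + 12852)) = √(-41651 + (-19667 + (-4 + 232))*28132) = √(-41651 + (-19667 + 228)*28132) = √(-41651 - 19439*28132) = √(-41651 - 546857948) = √(-546899599) = I*√546899599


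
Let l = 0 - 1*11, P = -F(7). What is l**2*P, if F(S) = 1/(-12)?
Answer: 121/12 ≈ 10.083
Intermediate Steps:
F(S) = -1/12
P = 1/12 (P = -1*(-1/12) = 1/12 ≈ 0.083333)
l = -11 (l = 0 - 11 = -11)
l**2*P = (-11)**2*(1/12) = 121*(1/12) = 121/12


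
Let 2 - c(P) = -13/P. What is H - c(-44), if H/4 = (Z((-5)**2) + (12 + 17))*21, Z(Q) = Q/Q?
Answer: 110805/44 ≈ 2518.3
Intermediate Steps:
c(P) = 2 + 13/P (c(P) = 2 - (-13)/P = 2 + 13/P)
Z(Q) = 1
H = 2520 (H = 4*((1 + (12 + 17))*21) = 4*((1 + 29)*21) = 4*(30*21) = 4*630 = 2520)
H - c(-44) = 2520 - (2 + 13/(-44)) = 2520 - (2 + 13*(-1/44)) = 2520 - (2 - 13/44) = 2520 - 1*75/44 = 2520 - 75/44 = 110805/44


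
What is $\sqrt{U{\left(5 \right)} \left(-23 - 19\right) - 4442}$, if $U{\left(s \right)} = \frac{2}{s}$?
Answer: $\frac{i \sqrt{111470}}{5} \approx 66.774 i$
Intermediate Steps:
$\sqrt{U{\left(5 \right)} \left(-23 - 19\right) - 4442} = \sqrt{\frac{2}{5} \left(-23 - 19\right) - 4442} = \sqrt{2 \cdot \frac{1}{5} \left(-42\right) - 4442} = \sqrt{\frac{2}{5} \left(-42\right) - 4442} = \sqrt{- \frac{84}{5} - 4442} = \sqrt{- \frac{22294}{5}} = \frac{i \sqrt{111470}}{5}$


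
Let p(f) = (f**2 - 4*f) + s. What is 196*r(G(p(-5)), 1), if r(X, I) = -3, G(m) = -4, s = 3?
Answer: -588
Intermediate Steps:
p(f) = 3 + f**2 - 4*f (p(f) = (f**2 - 4*f) + 3 = 3 + f**2 - 4*f)
196*r(G(p(-5)), 1) = 196*(-3) = -588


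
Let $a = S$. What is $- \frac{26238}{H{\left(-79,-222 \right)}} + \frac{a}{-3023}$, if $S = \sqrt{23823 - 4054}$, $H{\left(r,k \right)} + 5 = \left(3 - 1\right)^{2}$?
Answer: $26238 - \frac{\sqrt{19769}}{3023} \approx 26238.0$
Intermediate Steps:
$H{\left(r,k \right)} = -1$ ($H{\left(r,k \right)} = -5 + \left(3 - 1\right)^{2} = -5 + 2^{2} = -5 + 4 = -1$)
$S = \sqrt{19769} \approx 140.6$
$a = \sqrt{19769} \approx 140.6$
$- \frac{26238}{H{\left(-79,-222 \right)}} + \frac{a}{-3023} = - \frac{26238}{-1} + \frac{\sqrt{19769}}{-3023} = \left(-26238\right) \left(-1\right) + \sqrt{19769} \left(- \frac{1}{3023}\right) = 26238 - \frac{\sqrt{19769}}{3023}$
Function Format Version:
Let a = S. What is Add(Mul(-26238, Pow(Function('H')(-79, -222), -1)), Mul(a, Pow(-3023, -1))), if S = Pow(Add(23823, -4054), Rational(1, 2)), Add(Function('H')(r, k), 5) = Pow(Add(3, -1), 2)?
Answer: Add(26238, Mul(Rational(-1, 3023), Pow(19769, Rational(1, 2)))) ≈ 26238.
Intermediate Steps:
Function('H')(r, k) = -1 (Function('H')(r, k) = Add(-5, Pow(Add(3, -1), 2)) = Add(-5, Pow(2, 2)) = Add(-5, 4) = -1)
S = Pow(19769, Rational(1, 2)) ≈ 140.60
a = Pow(19769, Rational(1, 2)) ≈ 140.60
Add(Mul(-26238, Pow(Function('H')(-79, -222), -1)), Mul(a, Pow(-3023, -1))) = Add(Mul(-26238, Pow(-1, -1)), Mul(Pow(19769, Rational(1, 2)), Pow(-3023, -1))) = Add(Mul(-26238, -1), Mul(Pow(19769, Rational(1, 2)), Rational(-1, 3023))) = Add(26238, Mul(Rational(-1, 3023), Pow(19769, Rational(1, 2))))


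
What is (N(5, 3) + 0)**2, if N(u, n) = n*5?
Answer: 225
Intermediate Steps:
N(u, n) = 5*n
(N(5, 3) + 0)**2 = (5*3 + 0)**2 = (15 + 0)**2 = 15**2 = 225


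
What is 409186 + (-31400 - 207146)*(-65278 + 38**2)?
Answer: 15227754550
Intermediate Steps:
409186 + (-31400 - 207146)*(-65278 + 38**2) = 409186 - 238546*(-65278 + 1444) = 409186 - 238546*(-63834) = 409186 + 15227345364 = 15227754550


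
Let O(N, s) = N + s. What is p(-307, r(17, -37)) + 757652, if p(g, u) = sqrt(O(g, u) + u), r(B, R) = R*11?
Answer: 757652 + I*sqrt(1121) ≈ 7.5765e+5 + 33.481*I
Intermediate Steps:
r(B, R) = 11*R
p(g, u) = sqrt(g + 2*u) (p(g, u) = sqrt((g + u) + u) = sqrt(g + 2*u))
p(-307, r(17, -37)) + 757652 = sqrt(-307 + 2*(11*(-37))) + 757652 = sqrt(-307 + 2*(-407)) + 757652 = sqrt(-307 - 814) + 757652 = sqrt(-1121) + 757652 = I*sqrt(1121) + 757652 = 757652 + I*sqrt(1121)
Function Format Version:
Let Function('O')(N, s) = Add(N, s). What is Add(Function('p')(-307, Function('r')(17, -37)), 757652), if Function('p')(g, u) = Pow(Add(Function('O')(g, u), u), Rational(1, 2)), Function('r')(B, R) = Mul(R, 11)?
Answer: Add(757652, Mul(I, Pow(1121, Rational(1, 2)))) ≈ Add(7.5765e+5, Mul(33.481, I))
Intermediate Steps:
Function('r')(B, R) = Mul(11, R)
Function('p')(g, u) = Pow(Add(g, Mul(2, u)), Rational(1, 2)) (Function('p')(g, u) = Pow(Add(Add(g, u), u), Rational(1, 2)) = Pow(Add(g, Mul(2, u)), Rational(1, 2)))
Add(Function('p')(-307, Function('r')(17, -37)), 757652) = Add(Pow(Add(-307, Mul(2, Mul(11, -37))), Rational(1, 2)), 757652) = Add(Pow(Add(-307, Mul(2, -407)), Rational(1, 2)), 757652) = Add(Pow(Add(-307, -814), Rational(1, 2)), 757652) = Add(Pow(-1121, Rational(1, 2)), 757652) = Add(Mul(I, Pow(1121, Rational(1, 2))), 757652) = Add(757652, Mul(I, Pow(1121, Rational(1, 2))))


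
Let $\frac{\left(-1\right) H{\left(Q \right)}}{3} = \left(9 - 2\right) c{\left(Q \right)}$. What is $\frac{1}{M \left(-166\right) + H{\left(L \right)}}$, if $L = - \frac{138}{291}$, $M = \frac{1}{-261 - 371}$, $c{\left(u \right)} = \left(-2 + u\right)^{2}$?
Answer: $- \frac{2973244}{381452653} \approx -0.0077945$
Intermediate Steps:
$M = - \frac{1}{632}$ ($M = \frac{1}{-632} = - \frac{1}{632} \approx -0.0015823$)
$L = - \frac{46}{97}$ ($L = \left(-138\right) \frac{1}{291} = - \frac{46}{97} \approx -0.47423$)
$H{\left(Q \right)} = - 21 \left(-2 + Q\right)^{2}$ ($H{\left(Q \right)} = - 3 \left(9 - 2\right) \left(-2 + Q\right)^{2} = - 3 \cdot 7 \left(-2 + Q\right)^{2} = - 21 \left(-2 + Q\right)^{2}$)
$\frac{1}{M \left(-166\right) + H{\left(L \right)}} = \frac{1}{\left(- \frac{1}{632}\right) \left(-166\right) - 21 \left(-2 - \frac{46}{97}\right)^{2}} = \frac{1}{\frac{83}{316} - 21 \left(- \frac{240}{97}\right)^{2}} = \frac{1}{\frac{83}{316} - \frac{1209600}{9409}} = \frac{1}{- \frac{381452653}{2973244}} = - \frac{2973244}{381452653}$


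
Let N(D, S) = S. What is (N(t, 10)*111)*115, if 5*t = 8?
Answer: 127650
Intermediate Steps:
t = 8/5 (t = (⅕)*8 = 8/5 ≈ 1.6000)
(N(t, 10)*111)*115 = (10*111)*115 = 1110*115 = 127650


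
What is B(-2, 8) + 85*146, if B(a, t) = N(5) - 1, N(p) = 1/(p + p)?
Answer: 124091/10 ≈ 12409.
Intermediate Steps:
N(p) = 1/(2*p)
B(a, t) = -9/10 (B(a, t) = (1/2)/5 - 1 = (1/2)*(1/5) - 1 = 1/10 - 1 = -9/10)
B(-2, 8) + 85*146 = -9/10 + 85*146 = -9/10 + 12410 = 124091/10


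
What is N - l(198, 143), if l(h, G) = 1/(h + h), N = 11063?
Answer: 4380947/396 ≈ 11063.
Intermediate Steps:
l(h, G) = 1/(2*h)
N - l(198, 143) = 11063 - 1/(2*198) = 11063 - 1*1/396 = 11063 - 1/396 = 4380947/396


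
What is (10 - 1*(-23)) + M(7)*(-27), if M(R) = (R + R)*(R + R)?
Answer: -5259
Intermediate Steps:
M(R) = 4*R**2 (M(R) = (2*R)*(2*R) = 4*R**2)
(10 - 1*(-23)) + M(7)*(-27) = (10 - 1*(-23)) + (4*7**2)*(-27) = (10 + 23) + (4*49)*(-27) = 33 + 196*(-27) = 33 - 5292 = -5259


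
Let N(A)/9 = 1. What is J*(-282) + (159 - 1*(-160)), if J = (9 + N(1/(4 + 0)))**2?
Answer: -91049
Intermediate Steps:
N(A) = 9 (N(A) = 9*1 = 9)
J = 324 (J = (9 + 9)**2 = 18**2 = 324)
J*(-282) + (159 - 1*(-160)) = 324*(-282) + (159 - 1*(-160)) = -91368 + (159 + 160) = -91368 + 319 = -91049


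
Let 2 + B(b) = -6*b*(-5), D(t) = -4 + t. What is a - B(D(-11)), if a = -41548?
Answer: -41096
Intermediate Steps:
B(b) = -2 + 30*b (B(b) = -2 - 6*b*(-5) = -2 + 30*b)
a - B(D(-11)) = -41548 - (-2 + 30*(-4 - 11)) = -41548 - (-2 + 30*(-15)) = -41548 - (-2 - 450) = -41548 - 1*(-452) = -41548 + 452 = -41096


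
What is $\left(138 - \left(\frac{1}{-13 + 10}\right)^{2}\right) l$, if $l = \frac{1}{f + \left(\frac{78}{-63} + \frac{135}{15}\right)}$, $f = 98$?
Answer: $\frac{8687}{6663} \approx 1.3038$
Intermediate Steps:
$l = \frac{21}{2221}$ ($l = \frac{1}{98 + \left(\frac{78}{-63} + \frac{135}{15}\right)} = \frac{1}{98 + \left(78 \left(- \frac{1}{63}\right) + 135 \cdot \frac{1}{15}\right)} = \frac{1}{98 + \left(- \frac{26}{21} + 9\right)} = \frac{1}{98 + \frac{163}{21}} = \frac{1}{\frac{2221}{21}} = \frac{21}{2221} \approx 0.0094552$)
$\left(138 - \left(\frac{1}{-13 + 10}\right)^{2}\right) l = \left(138 - \left(\frac{1}{-13 + 10}\right)^{2}\right) \frac{21}{2221} = \left(138 - \left(\frac{1}{-3}\right)^{2}\right) \frac{21}{2221} = \left(138 - \left(- \frac{1}{3}\right)^{2}\right) \frac{21}{2221} = \left(138 - \frac{1}{9}\right) \frac{21}{2221} = \frac{1241}{9} \cdot \frac{21}{2221} = \frac{8687}{6663}$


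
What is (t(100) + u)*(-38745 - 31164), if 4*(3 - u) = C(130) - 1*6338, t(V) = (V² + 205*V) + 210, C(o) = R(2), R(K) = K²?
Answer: -4515632037/2 ≈ -2.2578e+9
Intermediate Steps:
C(o) = 4 (C(o) = 2² = 4)
t(V) = 210 + V² + 205*V
u = 3173/2 (u = 3 - (4 - 1*6338)/4 = 3 - (4 - 6338)/4 = 3 - ¼*(-6334) = 3 + 3167/2 = 3173/2 ≈ 1586.5)
(t(100) + u)*(-38745 - 31164) = ((210 + 100² + 205*100) + 3173/2)*(-38745 - 31164) = ((210 + 10000 + 20500) + 3173/2)*(-69909) = (30710 + 3173/2)*(-69909) = (64593/2)*(-69909) = -4515632037/2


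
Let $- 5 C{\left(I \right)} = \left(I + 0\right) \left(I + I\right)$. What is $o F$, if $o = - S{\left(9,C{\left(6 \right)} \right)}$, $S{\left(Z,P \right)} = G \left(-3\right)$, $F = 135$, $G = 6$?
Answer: $2430$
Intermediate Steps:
$C{\left(I \right)} = - \frac{2 I^{2}}{5}$ ($C{\left(I \right)} = - \frac{\left(I + 0\right) \left(I + I\right)}{5} = - \frac{I 2 I}{5} = - \frac{2 I^{2}}{5}$)
$S{\left(Z,P \right)} = -18$ ($S{\left(Z,P \right)} = 6 \left(-3\right) = -18$)
$o = 18$ ($o = \left(-1\right) \left(-18\right) = 18$)
$o F = 18 \cdot 135 = 2430$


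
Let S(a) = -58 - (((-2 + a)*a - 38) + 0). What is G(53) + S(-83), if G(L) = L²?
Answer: -4266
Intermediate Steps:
S(a) = -20 - a*(-2 + a) (S(a) = -58 - ((a*(-2 + a) - 38) + 0) = -58 - ((-38 + a*(-2 + a)) + 0) = -58 - (-38 + a*(-2 + a)) = -58 + (38 - a*(-2 + a)) = -20 - a*(-2 + a))
G(53) + S(-83) = 53² + (-20 - 1*(-83)² + 2*(-83)) = 2809 + (-20 - 1*6889 - 166) = 2809 + (-20 - 6889 - 166) = 2809 - 7075 = -4266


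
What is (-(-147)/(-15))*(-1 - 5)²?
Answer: -1764/5 ≈ -352.80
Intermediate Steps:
(-(-147)/(-15))*(-1 - 5)² = -(-147)*(-1)/15*(-6)² = -21*7/15*36 = -49/5*36 = -1764/5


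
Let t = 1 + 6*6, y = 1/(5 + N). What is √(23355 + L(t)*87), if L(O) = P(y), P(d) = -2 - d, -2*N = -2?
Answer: √92666/2 ≈ 152.21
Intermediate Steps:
N = 1 (N = -½*(-2) = 1)
y = ⅙ (y = 1/(5 + 1) = 1/6 = ⅙ ≈ 0.16667)
t = 37 (t = 1 + 36 = 37)
L(O) = -13/6 (L(O) = -2 - 1*⅙ = -2 - ⅙ = -13/6)
√(23355 + L(t)*87) = √(23355 - 13/6*87) = √(23355 - 377/2) = √(46333/2) = √92666/2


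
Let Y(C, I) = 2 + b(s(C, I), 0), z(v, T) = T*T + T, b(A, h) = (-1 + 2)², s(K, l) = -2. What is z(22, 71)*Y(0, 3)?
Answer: 15336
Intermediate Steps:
b(A, h) = 1 (b(A, h) = 1² = 1)
z(v, T) = T + T² (z(v, T) = T² + T = T + T²)
Y(C, I) = 3 (Y(C, I) = 2 + 1 = 3)
z(22, 71)*Y(0, 3) = (71*(1 + 71))*3 = (71*72)*3 = 5112*3 = 15336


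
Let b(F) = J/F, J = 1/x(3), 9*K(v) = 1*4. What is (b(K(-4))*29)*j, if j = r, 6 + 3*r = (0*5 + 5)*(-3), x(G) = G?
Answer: -609/4 ≈ -152.25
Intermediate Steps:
K(v) = 4/9 (K(v) = (1*4)/9 = (⅑)*4 = 4/9)
r = -7 (r = -2 + ((0*5 + 5)*(-3))/3 = -2 + ((0 + 5)*(-3))/3 = -2 + (5*(-3))/3 = -2 + (⅓)*(-15) = -2 - 5 = -7)
j = -7
J = ⅓ (J = 1/3 = ⅓ ≈ 0.33333)
b(F) = 1/(3*F)
(b(K(-4))*29)*j = ((1/(3*(4/9)))*29)*(-7) = (((⅓)*(9/4))*29)*(-7) = ((¾)*29)*(-7) = (87/4)*(-7) = -609/4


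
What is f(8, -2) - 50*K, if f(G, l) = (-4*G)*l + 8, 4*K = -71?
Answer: 1919/2 ≈ 959.50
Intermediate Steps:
K = -71/4 (K = (¼)*(-71) = -71/4 ≈ -17.750)
f(G, l) = 8 - 4*G*l (f(G, l) = -4*G*l + 8 = 8 - 4*G*l)
f(8, -2) - 50*K = (8 - 4*8*(-2)) - 50*(-71/4) = (8 + 64) + 1775/2 = 72 + 1775/2 = 1919/2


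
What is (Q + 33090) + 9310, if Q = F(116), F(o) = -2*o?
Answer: 42168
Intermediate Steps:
Q = -232 (Q = -2*116 = -232)
(Q + 33090) + 9310 = (-232 + 33090) + 9310 = 32858 + 9310 = 42168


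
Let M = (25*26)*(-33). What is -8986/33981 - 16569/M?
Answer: 123427163/242964150 ≈ 0.50801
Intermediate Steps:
M = -21450 (M = 650*(-33) = -21450)
-8986/33981 - 16569/M = -8986/33981 - 16569/(-21450) = -8986*1/33981 - 16569*(-1/21450) = -8986/33981 + 5523/7150 = 123427163/242964150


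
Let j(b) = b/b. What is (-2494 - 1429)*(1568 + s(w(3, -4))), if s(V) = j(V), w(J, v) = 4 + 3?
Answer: -6155187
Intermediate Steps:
j(b) = 1
w(J, v) = 7
s(V) = 1
(-2494 - 1429)*(1568 + s(w(3, -4))) = (-2494 - 1429)*(1568 + 1) = -3923*1569 = -6155187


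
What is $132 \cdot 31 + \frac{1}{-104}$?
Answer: $\frac{425567}{104} \approx 4092.0$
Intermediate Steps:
$132 \cdot 31 + \frac{1}{-104} = 4092 - \frac{1}{104} = \frac{425567}{104}$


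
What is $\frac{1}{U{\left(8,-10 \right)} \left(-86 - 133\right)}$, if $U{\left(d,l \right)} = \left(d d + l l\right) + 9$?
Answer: $- \frac{1}{37887} \approx -2.6394 \cdot 10^{-5}$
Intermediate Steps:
$U{\left(d,l \right)} = 9 + d^{2} + l^{2}$ ($U{\left(d,l \right)} = \left(d^{2} + l^{2}\right) + 9 = 9 + d^{2} + l^{2}$)
$\frac{1}{U{\left(8,-10 \right)} \left(-86 - 133\right)} = \frac{1}{\left(9 + 8^{2} + \left(-10\right)^{2}\right) \left(-86 - 133\right)} = \frac{1}{\left(9 + 64 + 100\right) \left(-219\right)} = \frac{1}{173 \left(-219\right)} = \frac{1}{-37887} = - \frac{1}{37887}$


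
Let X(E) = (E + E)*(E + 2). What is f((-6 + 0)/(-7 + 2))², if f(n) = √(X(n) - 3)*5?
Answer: 117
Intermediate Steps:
X(E) = 2*E*(2 + E) (X(E) = (2*E)*(2 + E) = 2*E*(2 + E))
f(n) = 5*√(-3 + 2*n*(2 + n)) (f(n) = √(2*n*(2 + n) - 3)*5 = √(-3 + 2*n*(2 + n))*5 = 5*√(-3 + 2*n*(2 + n)))
f((-6 + 0)/(-7 + 2))² = (5*√(-3 + 2*((-6 + 0)/(-7 + 2))*(2 + (-6 + 0)/(-7 + 2))))² = (5*√(-3 + 2*(-6/(-5))*(2 - 6/(-5))))² = (5*√(-3 + 2*(-6*(-⅕))*(2 - 6*(-⅕))))² = (5*√(-3 + 2*(6/5)*(2 + 6/5)))² = (5*√(-3 + 2*(6/5)*(16/5)))² = (5*√(-3 + 192/25))² = (5*√(117/25))² = (5*(3*√13/5))² = (3*√13)² = 117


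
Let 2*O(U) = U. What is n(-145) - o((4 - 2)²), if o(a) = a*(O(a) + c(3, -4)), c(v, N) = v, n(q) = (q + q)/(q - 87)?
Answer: -75/4 ≈ -18.750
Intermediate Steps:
n(q) = 2*q/(-87 + q) (n(q) = (2*q)/(-87 + q) = 2*q/(-87 + q))
O(U) = U/2
o(a) = a*(3 + a/2) (o(a) = a*(a/2 + 3) = a*(3 + a/2))
n(-145) - o((4 - 2)²) = 2*(-145)/(-87 - 145) - (4 - 2)²*(6 + (4 - 2)²)/2 = 2*(-145)/(-232) - 2²*(6 + 2²)/2 = 2*(-145)*(-1/232) - 4*(6 + 4)/2 = 5/4 - 4*10/2 = 5/4 - 1*20 = 5/4 - 20 = -75/4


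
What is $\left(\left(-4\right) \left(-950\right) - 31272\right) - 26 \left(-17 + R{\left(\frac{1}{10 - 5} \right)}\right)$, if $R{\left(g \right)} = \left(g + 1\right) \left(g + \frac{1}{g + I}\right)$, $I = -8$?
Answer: $- \frac{675806}{25} \approx -27032.0$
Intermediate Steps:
$R{\left(g \right)} = \left(1 + g\right) \left(g + \frac{1}{-8 + g}\right)$ ($R{\left(g \right)} = \left(g + 1\right) \left(g + \frac{1}{g - 8}\right) = \left(1 + g\right) \left(g + \frac{1}{-8 + g}\right)$)
$\left(\left(-4\right) \left(-950\right) - 31272\right) - 26 \left(-17 + R{\left(\frac{1}{10 - 5} \right)}\right) = \left(\left(-4\right) \left(-950\right) - 31272\right) - 26 \left(-17 + \frac{1 + \left(\frac{1}{10 - 5}\right)^{3} - \frac{7}{10 - 5} - 7 \left(\frac{1}{10 - 5}\right)^{2}}{-8 + \frac{1}{10 - 5}}\right) = \left(3800 - 31272\right) - 26 \left(-17 + \frac{1 + \left(\frac{1}{5}\right)^{3} - \frac{7}{5} - 7 \left(\frac{1}{5}\right)^{2}}{-8 + \frac{1}{5}}\right) = -27472 - 26 \left(-17 + \frac{1 + \left(\frac{1}{5}\right)^{3} - \frac{7}{5} - \frac{7}{25}}{-8 + \frac{1}{5}}\right) = -27472 - 26 \left(-17 + \frac{1 + \frac{1}{125} - \frac{7}{5} - \frac{7}{25}}{- \frac{39}{5}}\right) = -27472 - 26 \left(-17 - \frac{5 \left(1 + \frac{1}{125} - \frac{7}{5} - \frac{7}{25}\right)}{39}\right) = -27472 - 26 \left(-17 - - \frac{28}{325}\right) = -27472 - 26 \left(-17 + \frac{28}{325}\right) = -27472 - - \frac{10994}{25} = -27472 + \frac{10994}{25} = - \frac{675806}{25}$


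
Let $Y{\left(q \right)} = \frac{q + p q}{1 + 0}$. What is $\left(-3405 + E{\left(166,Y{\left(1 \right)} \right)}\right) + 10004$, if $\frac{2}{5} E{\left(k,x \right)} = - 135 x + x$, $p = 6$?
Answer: $4254$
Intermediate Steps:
$Y{\left(q \right)} = 7 q$ ($Y{\left(q \right)} = \frac{q + 6 q}{1 + 0} = \frac{7 q}{1} = 7 q 1 = 7 q$)
$E{\left(k,x \right)} = - 335 x$ ($E{\left(k,x \right)} = \frac{5 \left(- 135 x + x\right)}{2} = \frac{5 \left(- 134 x\right)}{2} = - 335 x$)
$\left(-3405 + E{\left(166,Y{\left(1 \right)} \right)}\right) + 10004 = \left(-3405 - 335 \cdot 7 \cdot 1\right) + 10004 = \left(-3405 - 2345\right) + 10004 = -5750 + 10004 = 4254$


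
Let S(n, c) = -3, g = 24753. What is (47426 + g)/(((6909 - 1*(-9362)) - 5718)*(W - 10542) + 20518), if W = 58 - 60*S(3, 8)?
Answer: -811/1221546 ≈ -0.00066391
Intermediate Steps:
W = 238 (W = 58 - 60*(-3) = 58 + 180 = 238)
(47426 + g)/(((6909 - 1*(-9362)) - 5718)*(W - 10542) + 20518) = (47426 + 24753)/(((6909 - 1*(-9362)) - 5718)*(238 - 10542) + 20518) = 72179/(((6909 + 9362) - 5718)*(-10304) + 20518) = 72179/((16271 - 5718)*(-10304) + 20518) = 72179/(10553*(-10304) + 20518) = 72179/(-108738112 + 20518) = 72179/(-108717594) = 72179*(-1/108717594) = -811/1221546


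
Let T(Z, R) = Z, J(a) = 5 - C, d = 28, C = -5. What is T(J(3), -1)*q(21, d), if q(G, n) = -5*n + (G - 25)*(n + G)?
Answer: -3360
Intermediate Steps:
J(a) = 10 (J(a) = 5 - 1*(-5) = 5 + 5 = 10)
q(G, n) = -5*n + (-25 + G)*(G + n)
T(J(3), -1)*q(21, d) = 10*(21² - 30*28 - 25*21 + 21*28) = 10*(441 - 840 - 525 + 588) = 10*(-336) = -3360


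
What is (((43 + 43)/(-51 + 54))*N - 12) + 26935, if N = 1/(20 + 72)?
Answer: 3715417/138 ≈ 26923.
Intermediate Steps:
N = 1/92 ≈ 0.010870
(((43 + 43)/(-51 + 54))*N - 12) + 26935 = (((43 + 43)/(-51 + 54))*(1/92) - 12) + 26935 = ((86/3)*(1/92) - 12) + 26935 = (43/138 - 12) + 26935 = -1613/138 + 26935 = 3715417/138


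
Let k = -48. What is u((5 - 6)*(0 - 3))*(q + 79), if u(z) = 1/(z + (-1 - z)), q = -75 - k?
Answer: -52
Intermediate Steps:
q = -27 (q = -75 - 1*(-48) = -75 + 48 = -27)
u(z) = -1 (u(z) = 1/(-1) = -1)
u((5 - 6)*(0 - 3))*(q + 79) = -(-27 + 79) = -1*52 = -52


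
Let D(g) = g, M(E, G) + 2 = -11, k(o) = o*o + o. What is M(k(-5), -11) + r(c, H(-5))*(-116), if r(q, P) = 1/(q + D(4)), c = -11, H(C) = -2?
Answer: 25/7 ≈ 3.5714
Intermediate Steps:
k(o) = o + o² (k(o) = o² + o = o + o²)
M(E, G) = -13 (M(E, G) = -2 - 11 = -13)
r(q, P) = 1/(4 + q) (r(q, P) = 1/(q + 4) = 1/(4 + q))
M(k(-5), -11) + r(c, H(-5))*(-116) = -13 - 116/(4 - 11) = -13 - 116/(-7) = -13 - ⅐*(-116) = -13 + 116/7 = 25/7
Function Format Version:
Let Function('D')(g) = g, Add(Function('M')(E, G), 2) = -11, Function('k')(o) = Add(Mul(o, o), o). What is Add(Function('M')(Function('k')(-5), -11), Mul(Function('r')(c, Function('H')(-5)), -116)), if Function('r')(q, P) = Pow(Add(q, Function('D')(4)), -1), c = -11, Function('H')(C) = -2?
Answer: Rational(25, 7) ≈ 3.5714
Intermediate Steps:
Function('k')(o) = Add(o, Pow(o, 2)) (Function('k')(o) = Add(Pow(o, 2), o) = Add(o, Pow(o, 2)))
Function('M')(E, G) = -13 (Function('M')(E, G) = Add(-2, -11) = -13)
Function('r')(q, P) = Pow(Add(4, q), -1) (Function('r')(q, P) = Pow(Add(q, 4), -1) = Pow(Add(4, q), -1))
Add(Function('M')(Function('k')(-5), -11), Mul(Function('r')(c, Function('H')(-5)), -116)) = Add(-13, Mul(Pow(Add(4, -11), -1), -116)) = Add(-13, Mul(Pow(-7, -1), -116)) = Add(-13, Mul(Rational(-1, 7), -116)) = Add(-13, Rational(116, 7)) = Rational(25, 7)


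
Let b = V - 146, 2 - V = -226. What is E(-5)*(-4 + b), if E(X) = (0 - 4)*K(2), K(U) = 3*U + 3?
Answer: -2808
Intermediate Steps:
V = 228 (V = 2 - 1*(-226) = 2 + 226 = 228)
K(U) = 3 + 3*U
b = 82 (b = 228 - 146 = 82)
E(X) = -36 (E(X) = (0 - 4)*(3 + 3*2) = -4*(3 + 6) = -4*9 = -36)
E(-5)*(-4 + b) = -36*(-4 + 82) = -36*78 = -2808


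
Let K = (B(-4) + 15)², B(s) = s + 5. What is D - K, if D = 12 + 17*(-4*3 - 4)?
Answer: -516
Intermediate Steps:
B(s) = 5 + s
K = 256 (K = ((5 - 4) + 15)² = (1 + 15)² = 16² = 256)
D = -260 (D = 12 + 17*(-12 - 4) = 12 + 17*(-16) = 12 - 272 = -260)
D - K = -260 - 1*256 = -260 - 256 = -516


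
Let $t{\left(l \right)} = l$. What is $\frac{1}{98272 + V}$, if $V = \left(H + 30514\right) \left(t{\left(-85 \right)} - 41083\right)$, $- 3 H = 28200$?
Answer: $- \frac{1}{869122880} \approx -1.1506 \cdot 10^{-9}$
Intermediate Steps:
$H = -9400$ ($H = \left(- \frac{1}{3}\right) 28200 = -9400$)
$V = -869221152$ ($V = \left(-9400 + 30514\right) \left(-85 - 41083\right) = 21114 \left(-41168\right) = -869221152$)
$\frac{1}{98272 + V} = \frac{1}{98272 - 869221152} = \frac{1}{-869122880} = - \frac{1}{869122880}$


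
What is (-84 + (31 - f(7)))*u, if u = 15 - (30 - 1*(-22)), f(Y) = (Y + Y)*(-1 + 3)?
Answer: 2997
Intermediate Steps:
f(Y) = 4*Y (f(Y) = (2*Y)*2 = 4*Y)
u = -37 (u = 15 - (30 + 22) = 15 - 1*52 = 15 - 52 = -37)
(-84 + (31 - f(7)))*u = (-84 + (31 - 4*7))*(-37) = (-84 + (31 - 1*28))*(-37) = (-84 + (31 - 28))*(-37) = (-84 + 3)*(-37) = -81*(-37) = 2997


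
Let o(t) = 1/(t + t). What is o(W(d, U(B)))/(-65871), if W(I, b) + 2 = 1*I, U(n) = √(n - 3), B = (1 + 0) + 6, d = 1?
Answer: 1/131742 ≈ 7.5906e-6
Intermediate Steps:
B = 7 (B = 1 + 6 = 7)
U(n) = √(-3 + n)
W(I, b) = -2 + I (W(I, b) = -2 + 1*I = -2 + I)
o(t) = 1/(2*t)
o(W(d, U(B)))/(-65871) = (1/(2*(-2 + 1)))/(-65871) = ((½)/(-1))*(-1/65871) = ((½)*(-1))*(-1/65871) = -½*(-1/65871) = 1/131742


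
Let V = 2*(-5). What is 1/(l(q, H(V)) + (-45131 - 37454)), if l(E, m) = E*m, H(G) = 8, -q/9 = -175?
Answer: -1/69985 ≈ -1.4289e-5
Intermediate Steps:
q = 1575 (q = -9*(-175) = 1575)
V = -10
1/(l(q, H(V)) + (-45131 - 37454)) = 1/(1575*8 + (-45131 - 37454)) = 1/(12600 - 82585) = 1/(-69985) = -1/69985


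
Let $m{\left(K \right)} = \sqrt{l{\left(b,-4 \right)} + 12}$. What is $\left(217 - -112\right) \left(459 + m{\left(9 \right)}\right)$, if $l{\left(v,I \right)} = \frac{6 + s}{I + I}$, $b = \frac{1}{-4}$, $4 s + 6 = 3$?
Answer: $151011 + \frac{3619 \sqrt{6}}{8} \approx 1.5212 \cdot 10^{5}$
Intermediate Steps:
$s = - \frac{3}{4}$ ($s = - \frac{3}{2} + \frac{1}{4} \cdot 3 = - \frac{3}{2} + \frac{3}{4} = - \frac{3}{4} \approx -0.75$)
$b = - \frac{1}{4} \approx -0.25$
$l{\left(v,I \right)} = \frac{21}{8 I}$ ($l{\left(v,I \right)} = \frac{6 - \frac{3}{4}}{I + I} = \frac{21}{4 \cdot 2 I} = \frac{21 \frac{1}{2 I}}{4} = \frac{21}{8 I}$)
$m{\left(K \right)} = \frac{11 \sqrt{6}}{8}$ ($m{\left(K \right)} = \sqrt{\frac{21}{8 \left(-4\right)} + 12} = \sqrt{\frac{21}{8} \left(- \frac{1}{4}\right) + 12} = \sqrt{- \frac{21}{32} + 12} = \sqrt{\frac{363}{32}} = \frac{11 \sqrt{6}}{8}$)
$\left(217 - -112\right) \left(459 + m{\left(9 \right)}\right) = \left(217 - -112\right) \left(459 + \frac{11 \sqrt{6}}{8}\right) = \left(217 + 112\right) \left(459 + \frac{11 \sqrt{6}}{8}\right) = 329 \left(459 + \frac{11 \sqrt{6}}{8}\right) = 151011 + \frac{3619 \sqrt{6}}{8}$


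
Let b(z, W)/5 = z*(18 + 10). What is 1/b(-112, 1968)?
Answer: -1/15680 ≈ -6.3775e-5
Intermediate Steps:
b(z, W) = 140*z (b(z, W) = 5*(z*(18 + 10)) = 5*(z*28) = 5*(28*z) = 140*z)
1/b(-112, 1968) = 1/(140*(-112)) = 1/(-15680) = -1/15680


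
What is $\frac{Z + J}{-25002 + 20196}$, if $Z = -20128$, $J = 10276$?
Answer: $\frac{1642}{801} \approx 2.0499$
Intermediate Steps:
$\frac{Z + J}{-25002 + 20196} = \frac{-20128 + 10276}{-25002 + 20196} = - \frac{9852}{-4806} = \left(-9852\right) \left(- \frac{1}{4806}\right) = \frac{1642}{801}$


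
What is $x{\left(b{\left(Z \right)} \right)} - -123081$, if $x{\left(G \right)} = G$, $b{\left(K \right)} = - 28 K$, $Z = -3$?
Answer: $123165$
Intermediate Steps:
$x{\left(b{\left(Z \right)} \right)} - -123081 = \left(-28\right) \left(-3\right) - -123081 = 84 + 123081 = 123165$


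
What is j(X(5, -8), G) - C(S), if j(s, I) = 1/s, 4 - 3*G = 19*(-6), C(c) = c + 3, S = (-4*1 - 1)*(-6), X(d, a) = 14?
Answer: -461/14 ≈ -32.929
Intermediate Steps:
S = 30 (S = (-4 - 1)*(-6) = -5*(-6) = 30)
C(c) = 3 + c
G = 118/3 (G = 4/3 - 19*(-6)/3 = 4/3 - 1/3*(-114) = 4/3 + 38 = 118/3 ≈ 39.333)
j(X(5, -8), G) - C(S) = 1/14 - (3 + 30) = 1/14 - 1*33 = 1/14 - 33 = -461/14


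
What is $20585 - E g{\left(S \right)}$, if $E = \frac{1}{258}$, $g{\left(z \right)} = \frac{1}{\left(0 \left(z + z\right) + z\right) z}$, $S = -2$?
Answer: $\frac{21243719}{1032} \approx 20585.0$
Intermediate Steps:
$g{\left(z \right)} = \frac{1}{z^{2}}$ ($g{\left(z \right)} = \frac{1}{\left(0 \cdot 2 z + z\right) z} = \frac{1}{\left(0 + z\right) z} = \frac{1}{z z} = \frac{1}{z^{2}}$)
$E = \frac{1}{258} \approx 0.003876$
$20585 - E g{\left(S \right)} = 20585 - \frac{1}{258 \cdot 4} = 20585 - \frac{1}{258} \cdot \frac{1}{4} = 20585 - \frac{1}{1032} = \frac{21243719}{1032}$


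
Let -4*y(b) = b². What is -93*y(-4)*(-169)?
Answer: -62868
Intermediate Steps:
y(b) = -b²/4
-93*y(-4)*(-169) = -(-93)*(-4)²/4*(-169) = -(-93)*16/4*(-169) = -93*(-4)*(-169) = 372*(-169) = -62868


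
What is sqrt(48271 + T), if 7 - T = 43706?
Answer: 6*sqrt(127) ≈ 67.617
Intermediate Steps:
T = -43699 (T = 7 - 1*43706 = 7 - 43706 = -43699)
sqrt(48271 + T) = sqrt(48271 - 43699) = sqrt(4572) = 6*sqrt(127)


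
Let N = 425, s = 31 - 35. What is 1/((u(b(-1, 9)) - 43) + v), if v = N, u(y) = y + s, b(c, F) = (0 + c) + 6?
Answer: 1/383 ≈ 0.0026110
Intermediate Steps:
s = -4
b(c, F) = 6 + c (b(c, F) = c + 6 = 6 + c)
u(y) = -4 + y (u(y) = y - 4 = -4 + y)
v = 425
1/((u(b(-1, 9)) - 43) + v) = 1/(((-4 + (6 - 1)) - 43) + 425) = 1/(((-4 + 5) - 43) + 425) = 1/((1 - 43) + 425) = 1/(-42 + 425) = 1/383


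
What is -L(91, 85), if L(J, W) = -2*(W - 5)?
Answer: 160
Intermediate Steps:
L(J, W) = 10 - 2*W (L(J, W) = -2*(-5 + W) = 10 - 2*W)
-L(91, 85) = -(10 - 2*85) = -(10 - 170) = -1*(-160) = 160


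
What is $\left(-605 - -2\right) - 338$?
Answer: $-941$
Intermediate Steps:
$\left(-605 - -2\right) - 338 = \left(-605 + \left(-10 + 12\right)\right) - 338 = \left(-605 + 2\right) - 338 = -603 - 338 = -941$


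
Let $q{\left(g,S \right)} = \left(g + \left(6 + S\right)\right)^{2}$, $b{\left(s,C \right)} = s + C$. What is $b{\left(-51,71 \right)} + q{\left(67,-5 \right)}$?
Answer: $4644$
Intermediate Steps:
$b{\left(s,C \right)} = C + s$
$q{\left(g,S \right)} = \left(6 + S + g\right)^{2}$
$b{\left(-51,71 \right)} + q{\left(67,-5 \right)} = \left(71 - 51\right) + \left(6 - 5 + 67\right)^{2} = 20 + 68^{2} = 20 + 4624 = 4644$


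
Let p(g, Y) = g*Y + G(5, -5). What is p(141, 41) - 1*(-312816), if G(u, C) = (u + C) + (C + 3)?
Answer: 318595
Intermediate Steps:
G(u, C) = 3 + u + 2*C (G(u, C) = (C + u) + (3 + C) = 3 + u + 2*C)
p(g, Y) = -2 + Y*g (p(g, Y) = g*Y + (3 + 5 + 2*(-5)) = Y*g + (3 + 5 - 10) = Y*g - 2 = -2 + Y*g)
p(141, 41) - 1*(-312816) = (-2 + 41*141) - 1*(-312816) = (-2 + 5781) + 312816 = 5779 + 312816 = 318595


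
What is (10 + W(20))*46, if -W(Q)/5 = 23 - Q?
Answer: -230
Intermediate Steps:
W(Q) = -115 + 5*Q (W(Q) = -5*(23 - Q) = -115 + 5*Q)
(10 + W(20))*46 = (10 + (-115 + 5*20))*46 = (10 + (-115 + 100))*46 = (10 - 15)*46 = -5*46 = -230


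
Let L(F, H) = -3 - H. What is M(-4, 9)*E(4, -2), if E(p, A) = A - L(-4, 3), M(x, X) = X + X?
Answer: 72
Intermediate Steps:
M(x, X) = 2*X
E(p, A) = 6 + A (E(p, A) = A - (-3 - 1*3) = A - (-3 - 3) = A - 1*(-6) = A + 6 = 6 + A)
M(-4, 9)*E(4, -2) = (2*9)*(6 - 2) = 18*4 = 72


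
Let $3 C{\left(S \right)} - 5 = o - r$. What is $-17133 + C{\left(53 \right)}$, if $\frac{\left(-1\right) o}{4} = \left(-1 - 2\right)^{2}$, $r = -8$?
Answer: $- \frac{51422}{3} \approx -17141.0$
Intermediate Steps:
$o = -36$ ($o = - 4 \left(-1 - 2\right)^{2} = - 4 \left(-3\right)^{2} = \left(-4\right) 9 = -36$)
$C{\left(S \right)} = - \frac{23}{3}$ ($C{\left(S \right)} = \frac{5}{3} + \frac{-36 - -8}{3} = \frac{5}{3} + \frac{-36 + 8}{3} = \frac{5}{3} + \frac{1}{3} \left(-28\right) = \frac{5}{3} - \frac{28}{3} = - \frac{23}{3}$)
$-17133 + C{\left(53 \right)} = -17133 - \frac{23}{3} = - \frac{51422}{3}$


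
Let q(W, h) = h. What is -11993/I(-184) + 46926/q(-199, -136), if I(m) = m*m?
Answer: -198794713/575552 ≈ -345.40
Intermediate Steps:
I(m) = m**2
-11993/I(-184) + 46926/q(-199, -136) = -11993/((-184)**2) + 46926/(-136) = -11993/33856 + 46926*(-1/136) = -11993*1/33856 - 23463/68 = -11993/33856 - 23463/68 = -198794713/575552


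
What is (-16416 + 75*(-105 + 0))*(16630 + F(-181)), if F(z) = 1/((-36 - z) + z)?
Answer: -1615834621/4 ≈ -4.0396e+8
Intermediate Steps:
F(z) = -1/36 (F(z) = 1/(-36) = -1/36)
(-16416 + 75*(-105 + 0))*(16630 + F(-181)) = (-16416 + 75*(-105 + 0))*(16630 - 1/36) = (-16416 + 75*(-105))*(598679/36) = (-16416 - 7875)*(598679/36) = -24291*598679/36 = -1615834621/4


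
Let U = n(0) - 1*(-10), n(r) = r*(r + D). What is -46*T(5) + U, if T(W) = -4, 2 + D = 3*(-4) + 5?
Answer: 194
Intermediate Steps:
D = -9 (D = -2 + (3*(-4) + 5) = -2 + (-12 + 5) = -2 - 7 = -9)
n(r) = r*(-9 + r) (n(r) = r*(r - 9) = r*(-9 + r))
U = 10 (U = 0*(-9 + 0) - 1*(-10) = 0*(-9) + 10 = 0 + 10 = 10)
-46*T(5) + U = -46*(-4) + 10 = 184 + 10 = 194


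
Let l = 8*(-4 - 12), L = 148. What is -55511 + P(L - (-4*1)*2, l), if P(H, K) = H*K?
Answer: -75479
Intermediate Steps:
l = -128 (l = 8*(-16) = -128)
-55511 + P(L - (-4*1)*2, l) = -55511 + (148 - (-4*1)*2)*(-128) = -55511 + (148 - (-4)*2)*(-128) = -55511 + (148 - 1*(-8))*(-128) = -55511 + (148 + 8)*(-128) = -55511 + 156*(-128) = -55511 - 19968 = -75479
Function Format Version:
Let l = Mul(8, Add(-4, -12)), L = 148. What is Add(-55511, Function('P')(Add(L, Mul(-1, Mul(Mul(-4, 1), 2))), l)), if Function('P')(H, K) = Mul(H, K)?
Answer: -75479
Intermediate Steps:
l = -128 (l = Mul(8, -16) = -128)
Add(-55511, Function('P')(Add(L, Mul(-1, Mul(Mul(-4, 1), 2))), l)) = Add(-55511, Mul(Add(148, Mul(-1, Mul(Mul(-4, 1), 2))), -128)) = Add(-55511, Mul(Add(148, Mul(-1, Mul(-4, 2))), -128)) = Add(-55511, Mul(Add(148, Mul(-1, -8)), -128)) = Add(-55511, Mul(Add(148, 8), -128)) = Add(-55511, Mul(156, -128)) = Add(-55511, -19968) = -75479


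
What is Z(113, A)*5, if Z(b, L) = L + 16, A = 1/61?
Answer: 4885/61 ≈ 80.082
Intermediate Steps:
A = 1/61 ≈ 0.016393
Z(b, L) = 16 + L
Z(113, A)*5 = (16 + 1/61)*5 = (977/61)*5 = 4885/61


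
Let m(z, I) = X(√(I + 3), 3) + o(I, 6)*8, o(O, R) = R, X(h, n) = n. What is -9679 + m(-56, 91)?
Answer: -9628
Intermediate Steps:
m(z, I) = 51 (m(z, I) = 3 + 6*8 = 3 + 48 = 51)
-9679 + m(-56, 91) = -9679 + 51 = -9628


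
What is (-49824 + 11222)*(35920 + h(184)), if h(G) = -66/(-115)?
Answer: -159459689332/115 ≈ -1.3866e+9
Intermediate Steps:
h(G) = 66/115 (h(G) = -66*(-1/115) = 66/115)
(-49824 + 11222)*(35920 + h(184)) = (-49824 + 11222)*(35920 + 66/115) = -38602*4130866/115 = -159459689332/115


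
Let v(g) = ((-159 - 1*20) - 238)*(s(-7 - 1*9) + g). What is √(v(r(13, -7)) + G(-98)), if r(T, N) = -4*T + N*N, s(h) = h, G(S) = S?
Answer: 5*√313 ≈ 88.459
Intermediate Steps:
r(T, N) = N² - 4*T (r(T, N) = -4*T + N² = N² - 4*T)
v(g) = 6672 - 417*g (v(g) = ((-159 - 1*20) - 238)*((-7 - 1*9) + g) = ((-159 - 20) - 238)*((-7 - 9) + g) = (-179 - 238)*(-16 + g) = -417*(-16 + g) = 6672 - 417*g)
√(v(r(13, -7)) + G(-98)) = √((6672 - 417*((-7)² - 4*13)) - 98) = √((6672 - 417*(49 - 52)) - 98) = √((6672 - 417*(-3)) - 98) = √((6672 + 1251) - 98) = √(7923 - 98) = √7825 = 5*√313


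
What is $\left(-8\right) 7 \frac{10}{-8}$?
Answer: $70$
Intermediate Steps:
$\left(-8\right) 7 \frac{10}{-8} = - 56 \cdot 10 \left(- \frac{1}{8}\right) = \left(-56\right) \left(- \frac{5}{4}\right) = 70$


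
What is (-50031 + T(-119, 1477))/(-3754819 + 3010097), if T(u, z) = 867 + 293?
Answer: 48871/744722 ≈ 0.065623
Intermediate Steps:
T(u, z) = 1160
(-50031 + T(-119, 1477))/(-3754819 + 3010097) = (-50031 + 1160)/(-3754819 + 3010097) = -48871/(-744722) = -48871*(-1/744722) = 48871/744722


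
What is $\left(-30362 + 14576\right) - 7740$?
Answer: $-23526$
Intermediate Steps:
$\left(-30362 + 14576\right) - 7740 = -15786 - 7740 = -23526$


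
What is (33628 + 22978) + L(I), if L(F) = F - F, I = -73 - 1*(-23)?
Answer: 56606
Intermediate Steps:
I = -50 (I = -73 + 23 = -50)
L(F) = 0
(33628 + 22978) + L(I) = (33628 + 22978) + 0 = 56606 + 0 = 56606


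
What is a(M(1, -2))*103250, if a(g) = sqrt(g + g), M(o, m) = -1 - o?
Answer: 206500*I ≈ 2.065e+5*I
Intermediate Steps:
a(g) = sqrt(2)*sqrt(g) (a(g) = sqrt(2*g) = sqrt(2)*sqrt(g))
a(M(1, -2))*103250 = (sqrt(2)*sqrt(-1 - 1*1))*103250 = (sqrt(2)*sqrt(-1 - 1))*103250 = (sqrt(2)*sqrt(-2))*103250 = (sqrt(2)*(I*sqrt(2)))*103250 = (2*I)*103250 = 206500*I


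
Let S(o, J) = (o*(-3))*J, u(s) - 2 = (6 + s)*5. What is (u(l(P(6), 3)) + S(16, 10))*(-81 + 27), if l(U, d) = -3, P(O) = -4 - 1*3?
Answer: 25002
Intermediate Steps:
P(O) = -7 (P(O) = -4 - 3 = -7)
u(s) = 32 + 5*s (u(s) = 2 + (6 + s)*5 = 2 + (30 + 5*s) = 32 + 5*s)
S(o, J) = -3*J*o (S(o, J) = (-3*o)*J = -3*J*o)
(u(l(P(6), 3)) + S(16, 10))*(-81 + 27) = ((32 + 5*(-3)) - 3*10*16)*(-81 + 27) = ((32 - 15) - 480)*(-54) = (17 - 480)*(-54) = -463*(-54) = 25002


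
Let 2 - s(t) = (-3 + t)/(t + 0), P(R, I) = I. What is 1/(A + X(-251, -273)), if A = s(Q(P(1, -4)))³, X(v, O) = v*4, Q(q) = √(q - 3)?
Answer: 49*I/(4*(-12334*I + 9*√7)) ≈ -0.00099319 + 1.9174e-6*I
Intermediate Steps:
Q(q) = √(-3 + q)
s(t) = 2 - (-3 + t)/t (s(t) = 2 - (-3 + t)/(t + 0) = 2 - (-3 + t)/t)
X(v, O) = 4*v
A = I*√7*(3 + I*√7)³/49 (A = ((3 + √(-3 - 4))/(√(-3 - 4)))³ = ((3 + √(-7))/(√(-7)))³ = ((3 + I*√7)/((I*√7)))³ = ((-I*√7/7)*(3 + I*√7))³ = (-I*√7*(3 + I*√7)/7)³ = I*√7*(3 + I*√7)³/49 ≈ -2.8571 - 1.9438*I)
1/(A + X(-251, -273)) = 1/((-20/7 - 36*I*√7/49) + 4*(-251)) = 1/((-20/7 - 36*I*√7/49) - 1004) = 1/(-7048/7 - 36*I*√7/49)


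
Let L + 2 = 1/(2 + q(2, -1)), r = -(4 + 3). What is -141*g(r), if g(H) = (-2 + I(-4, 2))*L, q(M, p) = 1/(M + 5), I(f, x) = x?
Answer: 0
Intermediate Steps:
q(M, p) = 1/(5 + M)
r = -7 (r = -1*7 = -7)
L = -23/15 (L = -2 + 1/(2 + 1/(5 + 2)) = -2 + 1/(2 + 1/7) = -2 + 1/(15/7) = -2 + 7/15 = -23/15 ≈ -1.5333)
g(H) = 0 (g(H) = (-2 + 2)*(-23/15) = 0*(-23/15) = 0)
-141*g(r) = -141*0 = 0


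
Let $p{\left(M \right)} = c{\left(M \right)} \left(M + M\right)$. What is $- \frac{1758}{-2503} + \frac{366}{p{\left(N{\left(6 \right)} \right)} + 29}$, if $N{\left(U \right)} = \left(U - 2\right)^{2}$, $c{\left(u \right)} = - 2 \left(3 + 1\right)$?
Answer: $- \frac{517032}{568181} \approx -0.90998$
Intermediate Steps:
$c{\left(u \right)} = -8$ ($c{\left(u \right)} = \left(-2\right) 4 = -8$)
$N{\left(U \right)} = \left(-2 + U\right)^{2}$
$p{\left(M \right)} = - 16 M$ ($p{\left(M \right)} = - 8 \left(M + M\right) = - 8 \cdot 2 M = - 16 M$)
$- \frac{1758}{-2503} + \frac{366}{p{\left(N{\left(6 \right)} \right)} + 29} = - \frac{1758}{-2503} + \frac{366}{- 16 \left(-2 + 6\right)^{2} + 29} = \left(-1758\right) \left(- \frac{1}{2503}\right) + \frac{366}{- 16 \cdot 4^{2} + 29} = \frac{1758}{2503} + \frac{366}{\left(-16\right) 16 + 29} = \frac{1758}{2503} + \frac{366}{-256 + 29} = \frac{1758}{2503} + \frac{366}{-227} = \frac{1758}{2503} + 366 \left(- \frac{1}{227}\right) = \frac{1758}{2503} - \frac{366}{227} = - \frac{517032}{568181}$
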